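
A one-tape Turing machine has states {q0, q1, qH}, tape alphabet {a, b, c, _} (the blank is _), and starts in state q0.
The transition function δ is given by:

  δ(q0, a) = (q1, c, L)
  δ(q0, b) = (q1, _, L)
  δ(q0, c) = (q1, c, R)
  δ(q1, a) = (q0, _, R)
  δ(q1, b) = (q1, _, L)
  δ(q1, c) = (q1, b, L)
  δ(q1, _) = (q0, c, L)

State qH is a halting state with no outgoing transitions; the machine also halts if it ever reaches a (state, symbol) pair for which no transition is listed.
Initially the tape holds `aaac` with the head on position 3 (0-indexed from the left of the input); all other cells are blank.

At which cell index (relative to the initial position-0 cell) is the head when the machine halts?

state=q0 head=3 tape=_aaa[c]_   (q0,c)→(q1,c,R)
state=q1 head=4 tape=_aaac[_]   (q1,_)→(q0,c,L)
state=q0 head=3 tape=_aaa[c]c   (q0,c)→(q1,c,R)
state=q1 head=4 tape=_aaac[c]   (q1,c)→(q1,b,L)
state=q1 head=3 tape=_aaa[c]b   (q1,c)→(q1,b,L)
state=q1 head=2 tape=_aa[a]bb   (q1,a)→(q0,_,R)
state=q0 head=3 tape=_aa_[b]b   (q0,b)→(q1,_,L)
state=q1 head=2 tape=_aa[_]_b   (q1,_)→(q0,c,L)
state=q0 head=1 tape=_a[a]c_b   (q0,a)→(q1,c,L)
state=q1 head=0 tape=_[a]cc_b   (q1,a)→(q0,_,R)
state=q0 head=1 tape=__[c]c_b   (q0,c)→(q1,c,R)
state=q1 head=2 tape=__c[c]_b   (q1,c)→(q1,b,L)
state=q1 head=1 tape=__[c]b_b   (q1,c)→(q1,b,L)
state=q1 head=0 tape=_[_]bb_b   (q1,_)→(q0,c,L)
state=q0 head=-1 tape=[_]cbb_b
At halt the head is at cell -1.

-1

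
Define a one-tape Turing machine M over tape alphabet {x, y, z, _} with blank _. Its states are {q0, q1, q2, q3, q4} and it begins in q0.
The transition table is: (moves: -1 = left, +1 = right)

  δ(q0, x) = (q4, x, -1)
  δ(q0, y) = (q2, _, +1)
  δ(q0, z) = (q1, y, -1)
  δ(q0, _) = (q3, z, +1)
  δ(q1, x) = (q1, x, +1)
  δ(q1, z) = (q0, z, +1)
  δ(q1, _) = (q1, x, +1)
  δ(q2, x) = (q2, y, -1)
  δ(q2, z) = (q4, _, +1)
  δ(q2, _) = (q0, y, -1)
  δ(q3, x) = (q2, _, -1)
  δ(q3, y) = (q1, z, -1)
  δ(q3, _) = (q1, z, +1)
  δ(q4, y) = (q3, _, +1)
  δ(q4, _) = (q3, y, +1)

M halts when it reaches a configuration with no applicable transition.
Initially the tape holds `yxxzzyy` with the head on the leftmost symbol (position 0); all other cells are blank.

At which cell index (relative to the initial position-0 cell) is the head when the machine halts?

state=q0 head=0 tape=_[y]xxzzyy   (q0,y)→(q2,_,+1)
state=q2 head=1 tape=__[x]xzzyy   (q2,x)→(q2,y,-1)
state=q2 head=0 tape=_[_]yxzzyy   (q2,_)→(q0,y,-1)
state=q0 head=-1 tape=[_]yyxzzyy   (q0,_)→(q3,z,+1)
state=q3 head=0 tape=z[y]yxzzyy   (q3,y)→(q1,z,-1)
state=q1 head=-1 tape=[z]zyxzzyy   (q1,z)→(q0,z,+1)
state=q0 head=0 tape=z[z]yxzzyy   (q0,z)→(q1,y,-1)
state=q1 head=-1 tape=[z]yyxzzyy   (q1,z)→(q0,z,+1)
state=q0 head=0 tape=z[y]yxzzyy   (q0,y)→(q2,_,+1)
state=q2 head=1 tape=z_[y]xzzyy
At halt the head is at cell 1.

1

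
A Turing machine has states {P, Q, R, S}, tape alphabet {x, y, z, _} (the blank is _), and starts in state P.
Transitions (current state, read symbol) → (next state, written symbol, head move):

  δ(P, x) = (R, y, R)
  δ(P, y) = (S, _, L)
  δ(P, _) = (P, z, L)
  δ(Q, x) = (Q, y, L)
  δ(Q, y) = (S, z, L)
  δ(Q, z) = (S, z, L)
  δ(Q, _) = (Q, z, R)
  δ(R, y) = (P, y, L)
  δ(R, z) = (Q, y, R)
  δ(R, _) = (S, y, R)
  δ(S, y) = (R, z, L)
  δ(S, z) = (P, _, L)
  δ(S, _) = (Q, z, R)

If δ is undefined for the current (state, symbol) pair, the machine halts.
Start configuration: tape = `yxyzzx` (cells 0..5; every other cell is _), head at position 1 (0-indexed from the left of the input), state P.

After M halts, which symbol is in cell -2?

z

state=P head=1 tape=__y[x]yzzx   (P,x)→(R,y,R)
state=R head=2 tape=__yy[y]zzx   (R,y)→(P,y,L)
state=P head=1 tape=__y[y]yzzx   (P,y)→(S,_,L)
state=S head=0 tape=__[y]_yzzx   (S,y)→(R,z,L)
state=R head=-1 tape=_[_]z_yzzx   (R,_)→(S,y,R)
state=S head=0 tape=_y[z]_yzzx   (S,z)→(P,_,L)
state=P head=-1 tape=_[y]__yzzx   (P,y)→(S,_,L)
state=S head=-2 tape=[_]___yzzx   (S,_)→(Q,z,R)
state=Q head=-1 tape=z[_]__yzzx   (Q,_)→(Q,z,R)
state=Q head=0 tape=zz[_]_yzzx   (Q,_)→(Q,z,R)
state=Q head=1 tape=zzz[_]yzzx   (Q,_)→(Q,z,R)
state=Q head=2 tape=zzzz[y]zzx   (Q,y)→(S,z,L)
state=S head=1 tape=zzz[z]zzzx   (S,z)→(P,_,L)
state=P head=0 tape=zz[z]_zzzx
Cell -2 holds z when M halts.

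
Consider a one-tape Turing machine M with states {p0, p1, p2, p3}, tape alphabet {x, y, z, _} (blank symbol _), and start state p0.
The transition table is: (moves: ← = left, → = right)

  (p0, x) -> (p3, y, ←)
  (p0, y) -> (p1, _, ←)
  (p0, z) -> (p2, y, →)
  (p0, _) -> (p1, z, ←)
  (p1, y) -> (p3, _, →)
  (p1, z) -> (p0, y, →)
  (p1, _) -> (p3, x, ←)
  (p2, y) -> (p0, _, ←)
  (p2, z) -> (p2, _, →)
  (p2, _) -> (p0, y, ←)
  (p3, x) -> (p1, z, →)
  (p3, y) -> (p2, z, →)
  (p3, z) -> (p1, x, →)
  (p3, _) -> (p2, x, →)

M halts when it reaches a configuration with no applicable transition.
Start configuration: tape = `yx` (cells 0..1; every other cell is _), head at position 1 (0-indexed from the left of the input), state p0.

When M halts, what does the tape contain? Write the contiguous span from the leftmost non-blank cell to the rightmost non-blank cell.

xx_y

state=p0 head=1 tape=__y[x]   (p0,x)→(p3,y,←)
state=p3 head=0 tape=__[y]y   (p3,y)→(p2,z,→)
state=p2 head=1 tape=__z[y]   (p2,y)→(p0,_,←)
state=p0 head=0 tape=__[z]_   (p0,z)→(p2,y,→)
state=p2 head=1 tape=__y[_]   (p2,_)→(p0,y,←)
state=p0 head=0 tape=__[y]y   (p0,y)→(p1,_,←)
state=p1 head=-1 tape=_[_]_y   (p1,_)→(p3,x,←)
state=p3 head=-2 tape=[_]x_y   (p3,_)→(p2,x,→)
state=p2 head=-1 tape=x[x]_y
The non-blank tape span at halt is xx_y.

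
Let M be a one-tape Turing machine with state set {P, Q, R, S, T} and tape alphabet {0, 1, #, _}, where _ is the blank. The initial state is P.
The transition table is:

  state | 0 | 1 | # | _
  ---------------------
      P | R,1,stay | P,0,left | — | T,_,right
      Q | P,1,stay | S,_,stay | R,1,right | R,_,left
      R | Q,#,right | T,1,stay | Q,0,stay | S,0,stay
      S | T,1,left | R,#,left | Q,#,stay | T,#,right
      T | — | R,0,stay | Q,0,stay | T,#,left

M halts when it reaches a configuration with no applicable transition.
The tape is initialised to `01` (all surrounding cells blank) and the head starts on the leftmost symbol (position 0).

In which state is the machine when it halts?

P

P | [0]1_   read 0 → write 1, move stay, go to R
R | [1]1_   read 1 → write 1, move stay, go to T
T | [1]1_   read 1 → write 0, move stay, go to R
R | [0]1_   read 0 → write #, move right, go to Q
Q | #[1]_   read 1 → write _, move stay, go to S
S | #[_]_   read _ → write #, move right, go to T
T | ##[_]   read _ → write #, move left, go to T
T | #[#]#   read # → write 0, move stay, go to Q
Q | #[0]#   read 0 → write 1, move stay, go to P
P | #[1]#   read 1 → write 0, move left, go to P
P | [#]0#
No transition is defined for (P, #); M halts in state P.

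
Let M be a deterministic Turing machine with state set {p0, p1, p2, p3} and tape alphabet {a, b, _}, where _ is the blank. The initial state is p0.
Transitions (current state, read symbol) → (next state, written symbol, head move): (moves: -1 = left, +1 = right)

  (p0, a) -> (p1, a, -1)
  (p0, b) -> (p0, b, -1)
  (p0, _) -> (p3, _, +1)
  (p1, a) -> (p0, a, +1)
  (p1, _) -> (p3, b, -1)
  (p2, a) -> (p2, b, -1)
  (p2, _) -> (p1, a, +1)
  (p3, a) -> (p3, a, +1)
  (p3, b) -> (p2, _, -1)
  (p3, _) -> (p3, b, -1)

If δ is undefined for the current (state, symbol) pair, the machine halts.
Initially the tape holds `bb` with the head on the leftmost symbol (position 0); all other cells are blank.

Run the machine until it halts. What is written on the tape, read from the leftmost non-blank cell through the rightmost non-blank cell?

ab_b

p0 | __[b]b   read b → write b, move -1, go to p0
p0 | _[_]bb   read _ → write _, move +1, go to p3
p3 | __[b]b   read b → write _, move -1, go to p2
p2 | _[_]_b   read _ → write a, move +1, go to p1
p1 | _a[_]b   read _ → write b, move -1, go to p3
p3 | _[a]bb   read a → write a, move +1, go to p3
p3 | _a[b]b   read b → write _, move -1, go to p2
p2 | _[a]_b   read a → write b, move -1, go to p2
p2 | [_]b_b   read _ → write a, move +1, go to p1
p1 | a[b]_b
The non-blank tape span at halt is ab_b.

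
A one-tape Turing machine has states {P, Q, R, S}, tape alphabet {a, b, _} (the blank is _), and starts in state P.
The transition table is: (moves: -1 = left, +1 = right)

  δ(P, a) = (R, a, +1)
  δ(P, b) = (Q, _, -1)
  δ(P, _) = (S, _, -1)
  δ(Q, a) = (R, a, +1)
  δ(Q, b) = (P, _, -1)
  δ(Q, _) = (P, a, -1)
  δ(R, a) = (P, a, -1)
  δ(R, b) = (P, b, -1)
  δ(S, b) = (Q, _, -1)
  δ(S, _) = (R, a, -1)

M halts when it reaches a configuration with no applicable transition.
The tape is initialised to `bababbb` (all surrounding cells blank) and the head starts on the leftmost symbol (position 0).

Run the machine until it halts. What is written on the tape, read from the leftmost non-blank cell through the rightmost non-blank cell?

P | ____[b]ababbb   read b → write _, move -1, go to Q
Q | ___[_]_ababbb   read _ → write a, move -1, go to P
P | __[_]a_ababbb   read _ → write _, move -1, go to S
S | _[_]_a_ababbb   read _ → write a, move -1, go to R
R | [_]a_a_ababbb
The non-blank tape span at halt is a_a_ababbb.

a_a_ababbb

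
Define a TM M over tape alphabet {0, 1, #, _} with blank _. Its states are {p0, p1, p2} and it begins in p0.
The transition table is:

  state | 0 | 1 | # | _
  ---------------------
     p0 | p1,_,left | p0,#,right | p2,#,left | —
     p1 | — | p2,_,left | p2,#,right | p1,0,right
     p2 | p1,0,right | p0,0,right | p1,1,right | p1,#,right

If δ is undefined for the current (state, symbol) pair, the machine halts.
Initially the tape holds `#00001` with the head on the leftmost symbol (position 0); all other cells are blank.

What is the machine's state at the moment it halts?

p1

p0 | _[#]00001   read # → write #, move left, go to p2
p2 | [_]#00001   read _ → write #, move right, go to p1
p1 | #[#]00001   read # → write #, move right, go to p2
p2 | ##[0]0001   read 0 → write 0, move right, go to p1
p1 | ##0[0]001
No transition is defined for (p1, 0); M halts in state p1.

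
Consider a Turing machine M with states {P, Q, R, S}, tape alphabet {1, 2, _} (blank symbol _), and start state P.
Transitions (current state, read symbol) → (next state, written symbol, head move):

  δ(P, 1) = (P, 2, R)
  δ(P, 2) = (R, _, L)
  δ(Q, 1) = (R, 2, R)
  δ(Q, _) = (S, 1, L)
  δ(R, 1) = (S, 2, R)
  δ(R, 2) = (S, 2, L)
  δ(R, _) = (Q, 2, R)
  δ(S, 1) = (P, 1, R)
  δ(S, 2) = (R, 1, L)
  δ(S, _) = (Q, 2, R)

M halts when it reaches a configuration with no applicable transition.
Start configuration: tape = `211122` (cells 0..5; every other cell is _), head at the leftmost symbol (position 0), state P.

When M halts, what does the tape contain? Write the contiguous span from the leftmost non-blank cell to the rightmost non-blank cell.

221212112

P | ___[2]11122   read 2 → write _, move L, go to R
R | __[_]_11122   read _ → write 2, move R, go to Q
Q | __2[_]11122   read _ → write 1, move L, go to S
S | __[2]111122   read 2 → write 1, move L, go to R
R | _[_]1111122   read _ → write 2, move R, go to Q
Q | _2[1]111122   read 1 → write 2, move R, go to R
R | _22[1]11122   read 1 → write 2, move R, go to S
S | _222[1]1122   read 1 → write 1, move R, go to P
P | _2221[1]122   read 1 → write 2, move R, go to P
P | _22212[1]22   read 1 → write 2, move R, go to P
P | _222122[2]2   read 2 → write _, move L, go to R
R | _22212[2]_2   read 2 → write 2, move L, go to S
S | _2221[2]2_2   read 2 → write 1, move L, go to R
R | _222[1]12_2   read 1 → write 2, move R, go to S
S | _2222[1]2_2   read 1 → write 1, move R, go to P
P | _22221[2]_2   read 2 → write _, move L, go to R
R | _2222[1]__2   read 1 → write 2, move R, go to S
S | _22222[_]_2   read _ → write 2, move R, go to Q
Q | _222222[_]2   read _ → write 1, move L, go to S
S | _22222[2]12   read 2 → write 1, move L, go to R
R | _2222[2]112   read 2 → write 2, move L, go to S
S | _222[2]2112   read 2 → write 1, move L, go to R
R | _22[2]12112   read 2 → write 2, move L, go to S
S | _2[2]212112   read 2 → write 1, move L, go to R
R | _[2]1212112   read 2 → write 2, move L, go to S
S | [_]21212112   read _ → write 2, move R, go to Q
Q | 2[2]1212112
The non-blank tape span at halt is 221212112.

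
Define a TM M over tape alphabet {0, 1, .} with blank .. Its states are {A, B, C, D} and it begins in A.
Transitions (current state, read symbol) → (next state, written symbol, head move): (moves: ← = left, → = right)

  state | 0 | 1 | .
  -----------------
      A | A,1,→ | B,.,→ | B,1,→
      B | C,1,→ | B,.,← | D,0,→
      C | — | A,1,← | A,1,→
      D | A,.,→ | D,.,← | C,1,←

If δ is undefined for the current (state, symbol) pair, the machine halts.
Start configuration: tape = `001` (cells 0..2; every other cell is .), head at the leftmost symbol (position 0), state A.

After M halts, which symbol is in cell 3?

0

A | [0]01..   read 0 → write 1, move →, go to A
A | 1[0]1..   read 0 → write 1, move →, go to A
A | 11[1]..   read 1 → write ., move →, go to B
B | 11.[.].   read . → write 0, move →, go to D
D | 11.0[.]   read . → write 1, move ←, go to C
C | 11.[0]1
Cell 3 holds 0 when M halts.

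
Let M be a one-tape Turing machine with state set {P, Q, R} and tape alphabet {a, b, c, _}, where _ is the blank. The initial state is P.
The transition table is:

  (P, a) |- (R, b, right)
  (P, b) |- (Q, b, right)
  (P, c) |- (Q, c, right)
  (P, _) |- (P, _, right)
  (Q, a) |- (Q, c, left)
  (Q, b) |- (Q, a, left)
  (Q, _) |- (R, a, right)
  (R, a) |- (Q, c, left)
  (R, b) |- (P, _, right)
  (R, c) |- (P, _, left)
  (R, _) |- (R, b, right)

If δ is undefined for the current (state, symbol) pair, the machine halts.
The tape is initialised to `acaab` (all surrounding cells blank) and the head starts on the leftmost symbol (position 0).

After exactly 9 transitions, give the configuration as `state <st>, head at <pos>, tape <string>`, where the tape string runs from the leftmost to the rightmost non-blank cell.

state Q, head at -1, tape acccab

state=P head=0 tape=_[a]caab   (P,a)→(R,b,right)
state=R head=1 tape=_b[c]aab   (R,c)→(P,_,left)
state=P head=0 tape=_[b]_aab   (P,b)→(Q,b,right)
state=Q head=1 tape=_b[_]aab   (Q,_)→(R,a,right)
state=R head=2 tape=_ba[a]ab   (R,a)→(Q,c,left)
state=Q head=1 tape=_b[a]cab   (Q,a)→(Q,c,left)
state=Q head=0 tape=_[b]ccab   (Q,b)→(Q,a,left)
state=Q head=-1 tape=[_]accab   (Q,_)→(R,a,right)
state=R head=0 tape=a[a]ccab   (R,a)→(Q,c,left)
state=Q head=-1 tape=[a]cccab
After 9 steps: state Q, head at -1, tape acccab.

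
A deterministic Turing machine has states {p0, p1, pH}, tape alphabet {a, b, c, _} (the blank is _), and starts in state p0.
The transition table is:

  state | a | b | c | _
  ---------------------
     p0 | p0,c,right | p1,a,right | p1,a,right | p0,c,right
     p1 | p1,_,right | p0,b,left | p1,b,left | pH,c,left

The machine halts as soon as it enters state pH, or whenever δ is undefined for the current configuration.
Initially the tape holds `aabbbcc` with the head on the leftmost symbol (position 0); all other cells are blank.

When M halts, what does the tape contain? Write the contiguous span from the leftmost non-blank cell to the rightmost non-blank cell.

state=p0 head=0 tape=[a]abbbcc_   (p0,a)→(p0,c,right)
state=p0 head=1 tape=c[a]bbbcc_   (p0,a)→(p0,c,right)
state=p0 head=2 tape=cc[b]bbcc_   (p0,b)→(p1,a,right)
state=p1 head=3 tape=cca[b]bcc_   (p1,b)→(p0,b,left)
state=p0 head=2 tape=cc[a]bbcc_   (p0,a)→(p0,c,right)
state=p0 head=3 tape=ccc[b]bcc_   (p0,b)→(p1,a,right)
state=p1 head=4 tape=ccca[b]cc_   (p1,b)→(p0,b,left)
state=p0 head=3 tape=ccc[a]bcc_   (p0,a)→(p0,c,right)
state=p0 head=4 tape=cccc[b]cc_   (p0,b)→(p1,a,right)
state=p1 head=5 tape=cccca[c]c_   (p1,c)→(p1,b,left)
state=p1 head=4 tape=cccc[a]bc_   (p1,a)→(p1,_,right)
state=p1 head=5 tape=cccc_[b]c_   (p1,b)→(p0,b,left)
state=p0 head=4 tape=cccc[_]bc_   (p0,_)→(p0,c,right)
state=p0 head=5 tape=ccccc[b]c_   (p0,b)→(p1,a,right)
state=p1 head=6 tape=ccccca[c]_   (p1,c)→(p1,b,left)
state=p1 head=5 tape=ccccc[a]b_   (p1,a)→(p1,_,right)
state=p1 head=6 tape=ccccc_[b]_   (p1,b)→(p0,b,left)
state=p0 head=5 tape=ccccc[_]b_   (p0,_)→(p0,c,right)
state=p0 head=6 tape=cccccc[b]_   (p0,b)→(p1,a,right)
state=p1 head=7 tape=cccccca[_]   (p1,_)→(pH,c,left)
state=pH head=6 tape=cccccc[a]c
The non-blank tape span at halt is ccccccac.

ccccccac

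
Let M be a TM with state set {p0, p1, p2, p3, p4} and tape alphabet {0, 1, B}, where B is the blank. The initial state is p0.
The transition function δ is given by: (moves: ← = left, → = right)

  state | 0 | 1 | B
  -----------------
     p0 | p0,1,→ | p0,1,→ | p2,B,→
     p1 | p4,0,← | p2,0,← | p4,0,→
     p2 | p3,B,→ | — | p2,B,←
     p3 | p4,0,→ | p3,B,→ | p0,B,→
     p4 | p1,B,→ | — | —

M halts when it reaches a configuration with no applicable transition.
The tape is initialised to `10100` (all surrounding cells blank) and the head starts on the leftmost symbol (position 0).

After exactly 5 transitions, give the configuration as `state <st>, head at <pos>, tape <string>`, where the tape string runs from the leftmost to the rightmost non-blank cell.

state p0, head at 5, tape 11111

state=p0 head=0 tape=[1]0100B   (p0,1)→(p0,1,→)
state=p0 head=1 tape=1[0]100B   (p0,0)→(p0,1,→)
state=p0 head=2 tape=11[1]00B   (p0,1)→(p0,1,→)
state=p0 head=3 tape=111[0]0B   (p0,0)→(p0,1,→)
state=p0 head=4 tape=1111[0]B   (p0,0)→(p0,1,→)
state=p0 head=5 tape=11111[B]
After 5 steps: state p0, head at 5, tape 11111.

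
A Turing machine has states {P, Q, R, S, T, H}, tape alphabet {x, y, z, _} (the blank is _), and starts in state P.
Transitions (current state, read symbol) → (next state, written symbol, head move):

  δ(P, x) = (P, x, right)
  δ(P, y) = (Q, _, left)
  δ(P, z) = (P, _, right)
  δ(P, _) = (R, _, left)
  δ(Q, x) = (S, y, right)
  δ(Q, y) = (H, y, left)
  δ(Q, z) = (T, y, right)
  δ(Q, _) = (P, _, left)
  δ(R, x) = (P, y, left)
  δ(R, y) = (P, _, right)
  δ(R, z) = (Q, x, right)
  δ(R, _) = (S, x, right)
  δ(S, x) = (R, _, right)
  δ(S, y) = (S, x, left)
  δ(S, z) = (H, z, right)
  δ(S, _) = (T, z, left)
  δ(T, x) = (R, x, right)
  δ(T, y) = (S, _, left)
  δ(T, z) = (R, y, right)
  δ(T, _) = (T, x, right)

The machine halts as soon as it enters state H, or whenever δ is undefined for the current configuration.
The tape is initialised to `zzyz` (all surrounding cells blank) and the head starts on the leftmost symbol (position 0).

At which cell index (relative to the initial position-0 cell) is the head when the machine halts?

P | ___[z]zyz   read z → write _, move right, go to P
P | ____[z]yz   read z → write _, move right, go to P
P | _____[y]z   read y → write _, move left, go to Q
Q | ____[_]_z   read _ → write _, move left, go to P
P | ___[_]__z   read _ → write _, move left, go to R
R | __[_]___z   read _ → write x, move right, go to S
S | __x[_]__z   read _ → write z, move left, go to T
T | __[x]z__z   read x → write x, move right, go to R
R | __x[z]__z   read z → write x, move right, go to Q
Q | __xx[_]_z   read _ → write _, move left, go to P
P | __x[x]__z   read x → write x, move right, go to P
P | __xx[_]_z   read _ → write _, move left, go to R
R | __x[x]__z   read x → write y, move left, go to P
P | __[x]y__z   read x → write x, move right, go to P
P | __x[y]__z   read y → write _, move left, go to Q
Q | __[x]___z   read x → write y, move right, go to S
S | __y[_]__z   read _ → write z, move left, go to T
T | __[y]z__z   read y → write _, move left, go to S
S | _[_]_z__z   read _ → write z, move left, go to T
T | [_]z_z__z   read _ → write x, move right, go to T
T | x[z]_z__z   read z → write y, move right, go to R
R | xy[_]z__z   read _ → write x, move right, go to S
S | xyx[z]__z   read z → write z, move right, go to H
H | xyxz[_]_z
At halt the head is at cell 1.

1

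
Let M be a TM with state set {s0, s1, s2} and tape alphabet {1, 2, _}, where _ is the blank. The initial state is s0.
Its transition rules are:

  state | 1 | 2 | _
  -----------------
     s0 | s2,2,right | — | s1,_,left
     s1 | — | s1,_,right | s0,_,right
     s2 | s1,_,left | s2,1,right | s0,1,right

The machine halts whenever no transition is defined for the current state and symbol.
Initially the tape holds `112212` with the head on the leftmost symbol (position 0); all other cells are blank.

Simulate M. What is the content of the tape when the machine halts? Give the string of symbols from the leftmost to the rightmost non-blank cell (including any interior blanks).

2212

state=s0 head=0 tape=[1]12212   (s0,1)→(s2,2,right)
state=s2 head=1 tape=2[1]2212   (s2,1)→(s1,_,left)
state=s1 head=0 tape=[2]_2212   (s1,2)→(s1,_,right)
state=s1 head=1 tape=_[_]2212   (s1,_)→(s0,_,right)
state=s0 head=2 tape=__[2]212
The non-blank tape span at halt is 2212.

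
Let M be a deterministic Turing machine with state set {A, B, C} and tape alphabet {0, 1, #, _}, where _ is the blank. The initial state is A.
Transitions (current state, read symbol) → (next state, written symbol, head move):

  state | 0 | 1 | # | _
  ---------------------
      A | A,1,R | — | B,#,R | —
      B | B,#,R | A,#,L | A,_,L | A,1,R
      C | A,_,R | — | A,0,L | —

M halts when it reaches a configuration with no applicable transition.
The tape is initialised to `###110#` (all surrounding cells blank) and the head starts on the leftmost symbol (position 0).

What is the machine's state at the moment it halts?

A | [#]##110#   read # → write #, move R, go to B
B | #[#]#110#   read # → write _, move L, go to A
A | [#]_#110#   read # → write #, move R, go to B
B | #[_]#110#   read _ → write 1, move R, go to A
A | #1[#]110#   read # → write #, move R, go to B
B | #1#[1]10#   read 1 → write #, move L, go to A
A | #1[#]#10#   read # → write #, move R, go to B
B | #1#[#]10#   read # → write _, move L, go to A
A | #1[#]_10#   read # → write #, move R, go to B
B | #1#[_]10#   read _ → write 1, move R, go to A
A | #1#1[1]0#
No transition is defined for (A, 1); M halts in state A.

A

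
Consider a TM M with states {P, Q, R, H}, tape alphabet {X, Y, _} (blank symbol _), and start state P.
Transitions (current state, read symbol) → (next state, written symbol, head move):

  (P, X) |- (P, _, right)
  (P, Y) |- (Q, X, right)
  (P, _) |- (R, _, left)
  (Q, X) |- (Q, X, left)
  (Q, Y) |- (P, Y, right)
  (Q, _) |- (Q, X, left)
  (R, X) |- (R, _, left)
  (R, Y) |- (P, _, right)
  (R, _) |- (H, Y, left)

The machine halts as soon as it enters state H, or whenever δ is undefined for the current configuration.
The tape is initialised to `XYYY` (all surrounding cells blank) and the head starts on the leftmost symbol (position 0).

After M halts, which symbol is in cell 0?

state=P head=0 tape=[X]YYY__   (P,X)→(P,_,right)
state=P head=1 tape=_[Y]YY__   (P,Y)→(Q,X,right)
state=Q head=2 tape=_X[Y]Y__   (Q,Y)→(P,Y,right)
state=P head=3 tape=_XY[Y]__   (P,Y)→(Q,X,right)
state=Q head=4 tape=_XYX[_]_   (Q,_)→(Q,X,left)
state=Q head=3 tape=_XY[X]X_   (Q,X)→(Q,X,left)
state=Q head=2 tape=_X[Y]XX_   (Q,Y)→(P,Y,right)
state=P head=3 tape=_XY[X]X_   (P,X)→(P,_,right)
state=P head=4 tape=_XY_[X]_   (P,X)→(P,_,right)
state=P head=5 tape=_XY__[_]   (P,_)→(R,_,left)
state=R head=4 tape=_XY_[_]_   (R,_)→(H,Y,left)
state=H head=3 tape=_XY[_]Y_
Cell 0 holds _ when M halts.

_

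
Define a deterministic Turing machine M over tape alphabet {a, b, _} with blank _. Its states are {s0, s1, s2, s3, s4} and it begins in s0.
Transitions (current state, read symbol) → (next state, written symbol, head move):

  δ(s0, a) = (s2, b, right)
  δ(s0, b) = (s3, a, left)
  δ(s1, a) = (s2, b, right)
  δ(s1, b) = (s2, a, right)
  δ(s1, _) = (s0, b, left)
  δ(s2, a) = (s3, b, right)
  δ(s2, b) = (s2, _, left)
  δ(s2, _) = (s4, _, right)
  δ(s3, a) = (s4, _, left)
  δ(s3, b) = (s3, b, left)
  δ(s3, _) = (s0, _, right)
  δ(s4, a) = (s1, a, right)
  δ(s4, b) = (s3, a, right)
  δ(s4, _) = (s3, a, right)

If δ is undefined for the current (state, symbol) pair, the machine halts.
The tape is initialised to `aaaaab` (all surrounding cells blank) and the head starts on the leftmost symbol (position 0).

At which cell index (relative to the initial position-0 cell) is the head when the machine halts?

9

s0 | [a]aaaab____   read a → write b, move right, go to s2
s2 | b[a]aaab____   read a → write b, move right, go to s3
s3 | bb[a]aab____   read a → write _, move left, go to s4
s4 | b[b]_aab____   read b → write a, move right, go to s3
s3 | ba[_]aab____   read _ → write _, move right, go to s0
s0 | ba_[a]ab____   read a → write b, move right, go to s2
s2 | ba_b[a]b____   read a → write b, move right, go to s3
s3 | ba_bb[b]____   read b → write b, move left, go to s3
s3 | ba_b[b]b____   read b → write b, move left, go to s3
s3 | ba_[b]bb____   read b → write b, move left, go to s3
s3 | ba[_]bbb____   read _ → write _, move right, go to s0
s0 | ba_[b]bb____   read b → write a, move left, go to s3
s3 | ba[_]abb____   read _ → write _, move right, go to s0
s0 | ba_[a]bb____   read a → write b, move right, go to s2
s2 | ba_b[b]b____   read b → write _, move left, go to s2
s2 | ba_[b]_b____   read b → write _, move left, go to s2
s2 | ba[_]__b____   read _ → write _, move right, go to s4
s4 | ba_[_]_b____   read _ → write a, move right, go to s3
s3 | ba_a[_]b____   read _ → write _, move right, go to s0
s0 | ba_a_[b]____   read b → write a, move left, go to s3
s3 | ba_a[_]a____   read _ → write _, move right, go to s0
s0 | ba_a_[a]____   read a → write b, move right, go to s2
s2 | ba_a_b[_]___   read _ → write _, move right, go to s4
s4 | ba_a_b_[_]__   read _ → write a, move right, go to s3
s3 | ba_a_b_a[_]_   read _ → write _, move right, go to s0
s0 | ba_a_b_a_[_]
At halt the head is at cell 9.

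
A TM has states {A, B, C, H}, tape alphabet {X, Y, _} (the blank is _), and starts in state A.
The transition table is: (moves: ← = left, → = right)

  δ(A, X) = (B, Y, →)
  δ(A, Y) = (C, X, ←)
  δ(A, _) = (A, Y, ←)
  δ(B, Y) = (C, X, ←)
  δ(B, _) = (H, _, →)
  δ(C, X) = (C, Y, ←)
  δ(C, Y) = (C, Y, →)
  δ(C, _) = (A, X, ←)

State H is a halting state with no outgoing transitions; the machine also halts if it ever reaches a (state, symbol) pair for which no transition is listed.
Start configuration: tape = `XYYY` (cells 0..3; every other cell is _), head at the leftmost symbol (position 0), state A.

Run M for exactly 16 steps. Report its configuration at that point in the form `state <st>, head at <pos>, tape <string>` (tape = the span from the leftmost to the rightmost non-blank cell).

state=A head=0 tape=[X]YYY_   (A,X)→(B,Y,→)
state=B head=1 tape=Y[Y]YY_   (B,Y)→(C,X,←)
state=C head=0 tape=[Y]XYY_   (C,Y)→(C,Y,→)
state=C head=1 tape=Y[X]YY_   (C,X)→(C,Y,←)
state=C head=0 tape=[Y]YYY_   (C,Y)→(C,Y,→)
state=C head=1 tape=Y[Y]YY_   (C,Y)→(C,Y,→)
state=C head=2 tape=YY[Y]Y_   (C,Y)→(C,Y,→)
state=C head=3 tape=YYY[Y]_   (C,Y)→(C,Y,→)
state=C head=4 tape=YYYY[_]   (C,_)→(A,X,←)
state=A head=3 tape=YYY[Y]X   (A,Y)→(C,X,←)
state=C head=2 tape=YY[Y]XX   (C,Y)→(C,Y,→)
state=C head=3 tape=YYY[X]X   (C,X)→(C,Y,←)
state=C head=2 tape=YY[Y]YX   (C,Y)→(C,Y,→)
state=C head=3 tape=YYY[Y]X   (C,Y)→(C,Y,→)
state=C head=4 tape=YYYY[X]   (C,X)→(C,Y,←)
state=C head=3 tape=YYY[Y]Y   (C,Y)→(C,Y,→)
state=C head=4 tape=YYYY[Y]
After 16 steps: state C, head at 4, tape YYYYY.

state C, head at 4, tape YYYYY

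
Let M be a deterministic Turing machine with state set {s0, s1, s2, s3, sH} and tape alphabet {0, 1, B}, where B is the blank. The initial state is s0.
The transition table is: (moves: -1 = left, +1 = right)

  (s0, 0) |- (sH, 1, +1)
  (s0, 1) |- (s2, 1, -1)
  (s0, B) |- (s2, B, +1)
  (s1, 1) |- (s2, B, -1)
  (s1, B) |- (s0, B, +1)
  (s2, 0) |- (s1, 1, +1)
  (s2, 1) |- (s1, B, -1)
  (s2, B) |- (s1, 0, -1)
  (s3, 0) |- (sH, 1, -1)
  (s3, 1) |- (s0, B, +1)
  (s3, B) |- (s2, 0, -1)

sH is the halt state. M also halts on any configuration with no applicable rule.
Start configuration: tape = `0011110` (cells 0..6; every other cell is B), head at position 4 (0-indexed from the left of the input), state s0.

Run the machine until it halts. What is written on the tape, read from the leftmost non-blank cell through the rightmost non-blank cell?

01BBBB1BB1

state=s0 head=4 tape=0011[1]10BBBB   (s0,1)→(s2,1,-1)
state=s2 head=3 tape=001[1]110BBBB   (s2,1)→(s1,B,-1)
state=s1 head=2 tape=00[1]B110BBBB   (s1,1)→(s2,B,-1)
state=s2 head=1 tape=0[0]BB110BBBB   (s2,0)→(s1,1,+1)
state=s1 head=2 tape=01[B]B110BBBB   (s1,B)→(s0,B,+1)
state=s0 head=3 tape=01B[B]110BBBB   (s0,B)→(s2,B,+1)
state=s2 head=4 tape=01BB[1]10BBBB   (s2,1)→(s1,B,-1)
state=s1 head=3 tape=01B[B]B10BBBB   (s1,B)→(s0,B,+1)
state=s0 head=4 tape=01BB[B]10BBBB   (s0,B)→(s2,B,+1)
state=s2 head=5 tape=01BBB[1]0BBBB   (s2,1)→(s1,B,-1)
state=s1 head=4 tape=01BB[B]B0BBBB   (s1,B)→(s0,B,+1)
state=s0 head=5 tape=01BBB[B]0BBBB   (s0,B)→(s2,B,+1)
state=s2 head=6 tape=01BBBB[0]BBBB   (s2,0)→(s1,1,+1)
state=s1 head=7 tape=01BBBB1[B]BBB   (s1,B)→(s0,B,+1)
state=s0 head=8 tape=01BBBB1B[B]BB   (s0,B)→(s2,B,+1)
state=s2 head=9 tape=01BBBB1BB[B]B   (s2,B)→(s1,0,-1)
state=s1 head=8 tape=01BBBB1B[B]0B   (s1,B)→(s0,B,+1)
state=s0 head=9 tape=01BBBB1BB[0]B   (s0,0)→(sH,1,+1)
state=sH head=10 tape=01BBBB1BB1[B]
The non-blank tape span at halt is 01BBBB1BB1.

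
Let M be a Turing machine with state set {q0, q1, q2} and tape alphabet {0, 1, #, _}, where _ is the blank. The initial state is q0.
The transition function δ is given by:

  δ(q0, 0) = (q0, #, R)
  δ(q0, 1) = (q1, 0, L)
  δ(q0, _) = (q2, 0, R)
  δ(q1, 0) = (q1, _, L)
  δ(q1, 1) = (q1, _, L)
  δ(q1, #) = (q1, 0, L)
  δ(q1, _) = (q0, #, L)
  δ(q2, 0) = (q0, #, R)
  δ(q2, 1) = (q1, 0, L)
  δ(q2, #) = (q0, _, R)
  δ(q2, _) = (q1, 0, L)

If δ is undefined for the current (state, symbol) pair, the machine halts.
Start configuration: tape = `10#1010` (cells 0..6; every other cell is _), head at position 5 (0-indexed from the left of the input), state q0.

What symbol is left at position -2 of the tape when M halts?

state=q0 head=5 tape=__10#10[1]0   (q0,1)→(q1,0,L)
state=q1 head=4 tape=__10#1[0]00   (q1,0)→(q1,_,L)
state=q1 head=3 tape=__10#[1]_00   (q1,1)→(q1,_,L)
state=q1 head=2 tape=__10[#]__00   (q1,#)→(q1,0,L)
state=q1 head=1 tape=__1[0]0__00   (q1,0)→(q1,_,L)
state=q1 head=0 tape=__[1]_0__00   (q1,1)→(q1,_,L)
state=q1 head=-1 tape=_[_]__0__00   (q1,_)→(q0,#,L)
state=q0 head=-2 tape=[_]#__0__00   (q0,_)→(q2,0,R)
state=q2 head=-1 tape=0[#]__0__00   (q2,#)→(q0,_,R)
state=q0 head=0 tape=0_[_]_0__00   (q0,_)→(q2,0,R)
state=q2 head=1 tape=0_0[_]0__00   (q2,_)→(q1,0,L)
state=q1 head=0 tape=0_[0]00__00   (q1,0)→(q1,_,L)
state=q1 head=-1 tape=0[_]_00__00   (q1,_)→(q0,#,L)
state=q0 head=-2 tape=[0]#_00__00   (q0,0)→(q0,#,R)
state=q0 head=-1 tape=#[#]_00__00
Cell -2 holds # when M halts.

#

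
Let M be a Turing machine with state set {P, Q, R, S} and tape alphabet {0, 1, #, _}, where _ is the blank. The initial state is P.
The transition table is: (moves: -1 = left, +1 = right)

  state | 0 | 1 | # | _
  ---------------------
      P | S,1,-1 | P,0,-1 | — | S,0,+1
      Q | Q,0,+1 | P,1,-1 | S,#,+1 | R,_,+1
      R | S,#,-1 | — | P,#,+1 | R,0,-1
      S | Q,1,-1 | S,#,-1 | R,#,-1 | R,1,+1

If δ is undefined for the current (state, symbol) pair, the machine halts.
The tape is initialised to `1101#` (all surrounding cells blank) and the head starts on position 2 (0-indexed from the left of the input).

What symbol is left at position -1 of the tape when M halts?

state=P head=2 tape=_11[0]1#   (P,0)→(S,1,-1)
state=S head=1 tape=_1[1]11#   (S,1)→(S,#,-1)
state=S head=0 tape=_[1]#11#   (S,1)→(S,#,-1)
state=S head=-1 tape=[_]##11#   (S,_)→(R,1,+1)
state=R head=0 tape=1[#]#11#   (R,#)→(P,#,+1)
state=P head=1 tape=1#[#]11#
Cell -1 holds 1 when M halts.

1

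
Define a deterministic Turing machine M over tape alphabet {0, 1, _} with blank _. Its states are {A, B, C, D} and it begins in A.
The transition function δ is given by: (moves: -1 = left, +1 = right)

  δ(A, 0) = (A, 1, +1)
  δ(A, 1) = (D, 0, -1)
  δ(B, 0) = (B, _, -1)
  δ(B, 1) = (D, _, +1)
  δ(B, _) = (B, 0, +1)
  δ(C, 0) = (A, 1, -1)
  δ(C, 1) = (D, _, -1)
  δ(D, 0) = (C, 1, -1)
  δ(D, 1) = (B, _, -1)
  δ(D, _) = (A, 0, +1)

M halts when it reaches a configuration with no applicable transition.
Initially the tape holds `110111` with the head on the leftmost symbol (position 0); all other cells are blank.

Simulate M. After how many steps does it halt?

37

state=A head=0 tape=____[1]10111__   (A,1)→(D,0,-1)
state=D head=-1 tape=___[_]010111__   (D,_)→(A,0,+1)
state=A head=0 tape=___0[0]10111__   (A,0)→(A,1,+1)
state=A head=1 tape=___01[1]0111__   (A,1)→(D,0,-1)
state=D head=0 tape=___0[1]00111__   (D,1)→(B,_,-1)
state=B head=-1 tape=___[0]_00111__   (B,0)→(B,_,-1)
state=B head=-2 tape=__[_]__00111__   (B,_)→(B,0,+1)
state=B head=-1 tape=__0[_]_00111__   (B,_)→(B,0,+1)
state=B head=0 tape=__00[_]00111__   (B,_)→(B,0,+1)
state=B head=1 tape=__000[0]0111__   (B,0)→(B,_,-1)
state=B head=0 tape=__00[0]_0111__   (B,0)→(B,_,-1)
state=B head=-1 tape=__0[0]__0111__   (B,0)→(B,_,-1)
state=B head=-2 tape=__[0]___0111__   (B,0)→(B,_,-1)
state=B head=-3 tape=_[_]____0111__   (B,_)→(B,0,+1)
state=B head=-2 tape=_0[_]___0111__   (B,_)→(B,0,+1)
state=B head=-1 tape=_00[_]__0111__   (B,_)→(B,0,+1)
state=B head=0 tape=_000[_]_0111__   (B,_)→(B,0,+1)
state=B head=1 tape=_0000[_]0111__   (B,_)→(B,0,+1)
state=B head=2 tape=_00000[0]111__   (B,0)→(B,_,-1)
state=B head=1 tape=_0000[0]_111__   (B,0)→(B,_,-1)
state=B head=0 tape=_000[0]__111__   (B,0)→(B,_,-1)
state=B head=-1 tape=_00[0]___111__   (B,0)→(B,_,-1)
state=B head=-2 tape=_0[0]____111__   (B,0)→(B,_,-1)
state=B head=-3 tape=_[0]_____111__   (B,0)→(B,_,-1)
state=B head=-4 tape=[_]______111__   (B,_)→(B,0,+1)
state=B head=-3 tape=0[_]_____111__   (B,_)→(B,0,+1)
state=B head=-2 tape=00[_]____111__   (B,_)→(B,0,+1)
state=B head=-1 tape=000[_]___111__   (B,_)→(B,0,+1)
state=B head=0 tape=0000[_]__111__   (B,_)→(B,0,+1)
state=B head=1 tape=00000[_]_111__   (B,_)→(B,0,+1)
state=B head=2 tape=000000[_]111__   (B,_)→(B,0,+1)
state=B head=3 tape=0000000[1]11__   (B,1)→(D,_,+1)
state=D head=4 tape=0000000_[1]1__   (D,1)→(B,_,-1)
state=B head=3 tape=0000000[_]_1__   (B,_)→(B,0,+1)
state=B head=4 tape=00000000[_]1__   (B,_)→(B,0,+1)
state=B head=5 tape=000000000[1]__   (B,1)→(D,_,+1)
state=D head=6 tape=000000000_[_]_   (D,_)→(A,0,+1)
state=A head=7 tape=000000000_0[_]
M halts after 37 transitions.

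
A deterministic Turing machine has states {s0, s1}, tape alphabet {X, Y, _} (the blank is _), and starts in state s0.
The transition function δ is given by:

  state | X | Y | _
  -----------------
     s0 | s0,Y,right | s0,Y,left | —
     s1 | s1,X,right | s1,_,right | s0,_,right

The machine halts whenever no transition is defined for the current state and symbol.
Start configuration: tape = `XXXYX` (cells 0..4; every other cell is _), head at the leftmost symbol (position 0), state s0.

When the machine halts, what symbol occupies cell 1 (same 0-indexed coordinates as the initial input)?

Y

state=s0 head=0 tape=_[X]XXYX   (s0,X)→(s0,Y,right)
state=s0 head=1 tape=_Y[X]XYX   (s0,X)→(s0,Y,right)
state=s0 head=2 tape=_YY[X]YX   (s0,X)→(s0,Y,right)
state=s0 head=3 tape=_YYY[Y]X   (s0,Y)→(s0,Y,left)
state=s0 head=2 tape=_YY[Y]YX   (s0,Y)→(s0,Y,left)
state=s0 head=1 tape=_Y[Y]YYX   (s0,Y)→(s0,Y,left)
state=s0 head=0 tape=_[Y]YYYX   (s0,Y)→(s0,Y,left)
state=s0 head=-1 tape=[_]YYYYX
Cell 1 holds Y when M halts.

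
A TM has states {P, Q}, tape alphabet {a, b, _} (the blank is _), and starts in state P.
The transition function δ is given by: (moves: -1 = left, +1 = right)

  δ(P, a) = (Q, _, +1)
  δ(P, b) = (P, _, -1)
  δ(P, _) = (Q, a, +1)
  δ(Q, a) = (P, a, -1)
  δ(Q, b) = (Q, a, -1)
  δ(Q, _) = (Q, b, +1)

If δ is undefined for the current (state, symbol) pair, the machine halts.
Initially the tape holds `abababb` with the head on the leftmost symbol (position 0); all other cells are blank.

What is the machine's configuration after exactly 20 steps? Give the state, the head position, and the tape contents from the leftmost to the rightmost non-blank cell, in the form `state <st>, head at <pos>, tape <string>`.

P | _[a]bababb   read a → write _, move +1, go to Q
Q | __[b]ababb   read b → write a, move -1, go to Q
Q | _[_]aababb   read _ → write b, move +1, go to Q
Q | _b[a]ababb   read a → write a, move -1, go to P
P | _[b]aababb   read b → write _, move -1, go to P
P | [_]_aababb   read _ → write a, move +1, go to Q
Q | a[_]aababb   read _ → write b, move +1, go to Q
Q | ab[a]ababb   read a → write a, move -1, go to P
P | a[b]aababb   read b → write _, move -1, go to P
P | [a]_aababb   read a → write _, move +1, go to Q
Q | _[_]aababb   read _ → write b, move +1, go to Q
Q | _b[a]ababb   read a → write a, move -1, go to P
P | _[b]aababb   read b → write _, move -1, go to P
P | [_]_aababb   read _ → write a, move +1, go to Q
Q | a[_]aababb   read _ → write b, move +1, go to Q
Q | ab[a]ababb   read a → write a, move -1, go to P
P | a[b]aababb   read b → write _, move -1, go to P
P | [a]_aababb   read a → write _, move +1, go to Q
Q | _[_]aababb   read _ → write b, move +1, go to Q
Q | _b[a]ababb   read a → write a, move -1, go to P
P | _[b]aababb
After 20 steps: state P, head at 0, tape baababb.

state P, head at 0, tape baababb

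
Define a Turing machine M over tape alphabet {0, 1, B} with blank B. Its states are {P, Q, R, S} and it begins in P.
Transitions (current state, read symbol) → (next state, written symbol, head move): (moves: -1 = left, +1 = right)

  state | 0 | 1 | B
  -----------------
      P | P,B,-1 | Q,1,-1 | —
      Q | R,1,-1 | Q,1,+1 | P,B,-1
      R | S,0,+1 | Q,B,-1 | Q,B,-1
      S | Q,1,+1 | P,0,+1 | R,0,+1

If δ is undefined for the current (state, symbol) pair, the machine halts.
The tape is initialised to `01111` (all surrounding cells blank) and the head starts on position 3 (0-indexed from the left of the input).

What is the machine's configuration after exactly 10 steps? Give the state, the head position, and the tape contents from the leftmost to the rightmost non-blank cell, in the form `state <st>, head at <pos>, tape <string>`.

state Q, head at 3, tape 01111

state=P head=3 tape=011[1]1B   (P,1)→(Q,1,-1)
state=Q head=2 tape=01[1]11B   (Q,1)→(Q,1,+1)
state=Q head=3 tape=011[1]1B   (Q,1)→(Q,1,+1)
state=Q head=4 tape=0111[1]B   (Q,1)→(Q,1,+1)
state=Q head=5 tape=01111[B]   (Q,B)→(P,B,-1)
state=P head=4 tape=0111[1]B   (P,1)→(Q,1,-1)
state=Q head=3 tape=011[1]1B   (Q,1)→(Q,1,+1)
state=Q head=4 tape=0111[1]B   (Q,1)→(Q,1,+1)
state=Q head=5 tape=01111[B]   (Q,B)→(P,B,-1)
state=P head=4 tape=0111[1]B   (P,1)→(Q,1,-1)
state=Q head=3 tape=011[1]1B
After 10 steps: state Q, head at 3, tape 01111.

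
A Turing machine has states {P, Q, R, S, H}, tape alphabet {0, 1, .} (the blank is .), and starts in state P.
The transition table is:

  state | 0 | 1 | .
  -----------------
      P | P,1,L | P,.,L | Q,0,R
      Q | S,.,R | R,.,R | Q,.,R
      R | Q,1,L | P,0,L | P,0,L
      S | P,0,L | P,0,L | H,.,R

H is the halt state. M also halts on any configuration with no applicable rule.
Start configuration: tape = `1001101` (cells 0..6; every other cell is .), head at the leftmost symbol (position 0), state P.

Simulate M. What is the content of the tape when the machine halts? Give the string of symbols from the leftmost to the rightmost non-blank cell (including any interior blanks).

0.00000

state=P head=0 tape=.[1]001101..   (P,1)→(P,.,L)
state=P head=-1 tape=[.].001101..   (P,.)→(Q,0,R)
state=Q head=0 tape=0[.]001101..   (Q,.)→(Q,.,R)
state=Q head=1 tape=0.[0]01101..   (Q,0)→(S,.,R)
state=S head=2 tape=0..[0]1101..   (S,0)→(P,0,L)
state=P head=1 tape=0.[.]01101..   (P,.)→(Q,0,R)
state=Q head=2 tape=0.0[0]1101..   (Q,0)→(S,.,R)
state=S head=3 tape=0.0.[1]101..   (S,1)→(P,0,L)
state=P head=2 tape=0.0[.]0101..   (P,.)→(Q,0,R)
state=Q head=3 tape=0.00[0]101..   (Q,0)→(S,.,R)
state=S head=4 tape=0.00.[1]01..   (S,1)→(P,0,L)
state=P head=3 tape=0.00[.]001..   (P,.)→(Q,0,R)
state=Q head=4 tape=0.000[0]01..   (Q,0)→(S,.,R)
state=S head=5 tape=0.000.[0]1..   (S,0)→(P,0,L)
state=P head=4 tape=0.000[.]01..   (P,.)→(Q,0,R)
state=Q head=5 tape=0.0000[0]1..   (Q,0)→(S,.,R)
state=S head=6 tape=0.0000.[1]..   (S,1)→(P,0,L)
state=P head=5 tape=0.0000[.]0..   (P,.)→(Q,0,R)
state=Q head=6 tape=0.00000[0]..   (Q,0)→(S,.,R)
state=S head=7 tape=0.00000.[.].   (S,.)→(H,.,R)
state=H head=8 tape=0.00000..[.]
The non-blank tape span at halt is 0.00000.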